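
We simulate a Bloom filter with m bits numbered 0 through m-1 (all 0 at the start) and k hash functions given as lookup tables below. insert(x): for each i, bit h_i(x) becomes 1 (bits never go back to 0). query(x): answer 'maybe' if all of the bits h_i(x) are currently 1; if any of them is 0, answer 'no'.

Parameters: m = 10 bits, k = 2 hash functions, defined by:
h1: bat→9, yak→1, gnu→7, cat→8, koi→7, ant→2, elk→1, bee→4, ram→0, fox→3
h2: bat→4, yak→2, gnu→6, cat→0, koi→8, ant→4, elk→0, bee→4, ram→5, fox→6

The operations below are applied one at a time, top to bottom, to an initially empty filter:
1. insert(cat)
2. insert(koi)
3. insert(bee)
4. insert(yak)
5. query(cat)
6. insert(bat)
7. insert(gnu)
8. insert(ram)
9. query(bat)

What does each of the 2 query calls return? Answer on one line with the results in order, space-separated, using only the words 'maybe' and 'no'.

Answer: maybe maybe

Derivation:
Start: bits=0000000000
Op 1: insert cat -> sets bits 0 8 -> bits=1000000010
Op 2: insert koi -> sets bits 7 8 -> bits=1000000110
Op 3: insert bee -> sets bits 4 -> bits=1000100110
Op 4: insert yak -> sets bits 1 2 -> bits=1110100110
Op 5: query cat -> checks bit0=1, bit8=1 (all 1) -> maybe
Op 6: insert bat -> sets bits 4 9 -> bits=1110100111
Op 7: insert gnu -> sets bits 6 7 -> bits=1110101111
Op 8: insert ram -> sets bits 0 5 -> bits=1110111111
Op 9: query bat -> checks bit4=1, bit9=1 (all 1) -> maybe
Query results in order: maybe maybe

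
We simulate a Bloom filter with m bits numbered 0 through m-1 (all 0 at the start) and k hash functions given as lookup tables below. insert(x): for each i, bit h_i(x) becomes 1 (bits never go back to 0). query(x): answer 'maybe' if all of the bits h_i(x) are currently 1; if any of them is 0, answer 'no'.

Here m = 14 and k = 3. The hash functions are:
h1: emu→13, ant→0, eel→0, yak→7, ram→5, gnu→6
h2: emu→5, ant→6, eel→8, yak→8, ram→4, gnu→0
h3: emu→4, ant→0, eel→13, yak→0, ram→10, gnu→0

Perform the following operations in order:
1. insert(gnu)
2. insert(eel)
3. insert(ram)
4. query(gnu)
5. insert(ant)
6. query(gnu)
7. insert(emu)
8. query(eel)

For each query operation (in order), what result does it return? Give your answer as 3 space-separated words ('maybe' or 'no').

Answer: maybe maybe maybe

Derivation:
Start: bits=00000000000000
Op 1: insert gnu -> sets bits 0 6 -> bits=10000010000000
Op 2: insert eel -> sets bits 0 8 13 -> bits=10000010100001
Op 3: insert ram -> sets bits 4 5 10 -> bits=10001110101001
Op 4: query gnu -> checks bit0=1, bit6=1 (all 1) -> maybe
Op 5: insert ant -> sets bits 0 6 -> bits=10001110101001
Op 6: query gnu -> checks bit0=1, bit6=1 (all 1) -> maybe
Op 7: insert emu -> sets bits 4 5 13 -> bits=10001110101001
Op 8: query eel -> checks bit0=1, bit8=1, bit13=1 (all 1) -> maybe
Query results in order: maybe maybe maybe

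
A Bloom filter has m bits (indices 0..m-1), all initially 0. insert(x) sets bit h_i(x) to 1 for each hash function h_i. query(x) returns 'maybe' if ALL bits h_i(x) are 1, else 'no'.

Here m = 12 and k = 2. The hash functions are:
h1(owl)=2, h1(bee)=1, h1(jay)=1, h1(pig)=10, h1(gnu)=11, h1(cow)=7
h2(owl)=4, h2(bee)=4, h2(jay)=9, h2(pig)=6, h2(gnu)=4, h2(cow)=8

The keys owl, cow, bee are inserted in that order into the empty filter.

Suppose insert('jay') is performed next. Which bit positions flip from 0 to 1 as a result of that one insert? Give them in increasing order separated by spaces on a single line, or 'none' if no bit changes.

Start: bits=000000000000
After insert 'owl': sets bits 2 4 -> bits=001010000000
After insert 'cow': sets bits 7 8 -> bits=001010011000
After insert 'bee': sets bits 1 4 -> bits=011010011000
insert 'jay' would touch bits 1 9; currently bit1=1, bit9=0
Bits that are 0 among those (would change 0->1): 9

Answer: 9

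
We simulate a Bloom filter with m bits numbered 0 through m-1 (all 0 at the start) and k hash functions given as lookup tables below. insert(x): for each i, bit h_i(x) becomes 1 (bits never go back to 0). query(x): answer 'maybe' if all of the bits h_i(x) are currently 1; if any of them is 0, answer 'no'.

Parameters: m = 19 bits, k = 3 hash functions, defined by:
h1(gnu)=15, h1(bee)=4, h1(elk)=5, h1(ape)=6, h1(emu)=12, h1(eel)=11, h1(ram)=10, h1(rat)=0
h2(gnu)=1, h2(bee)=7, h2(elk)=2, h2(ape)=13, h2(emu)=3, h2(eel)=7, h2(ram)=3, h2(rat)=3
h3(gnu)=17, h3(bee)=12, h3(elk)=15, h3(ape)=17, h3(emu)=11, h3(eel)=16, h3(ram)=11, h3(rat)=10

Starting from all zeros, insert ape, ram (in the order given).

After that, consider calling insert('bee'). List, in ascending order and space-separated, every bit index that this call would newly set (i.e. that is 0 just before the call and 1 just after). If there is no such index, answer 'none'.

Start: bits=0000000000000000000
After insert 'ape': sets bits 6 13 17 -> bits=0000001000000100010
After insert 'ram': sets bits 3 10 11 -> bits=0001001000110100010
insert 'bee' would touch bits 4 7 12; currently bit4=0, bit7=0, bit12=0
Bits that are 0 among those (would change 0->1): 4 7 12

Answer: 4 7 12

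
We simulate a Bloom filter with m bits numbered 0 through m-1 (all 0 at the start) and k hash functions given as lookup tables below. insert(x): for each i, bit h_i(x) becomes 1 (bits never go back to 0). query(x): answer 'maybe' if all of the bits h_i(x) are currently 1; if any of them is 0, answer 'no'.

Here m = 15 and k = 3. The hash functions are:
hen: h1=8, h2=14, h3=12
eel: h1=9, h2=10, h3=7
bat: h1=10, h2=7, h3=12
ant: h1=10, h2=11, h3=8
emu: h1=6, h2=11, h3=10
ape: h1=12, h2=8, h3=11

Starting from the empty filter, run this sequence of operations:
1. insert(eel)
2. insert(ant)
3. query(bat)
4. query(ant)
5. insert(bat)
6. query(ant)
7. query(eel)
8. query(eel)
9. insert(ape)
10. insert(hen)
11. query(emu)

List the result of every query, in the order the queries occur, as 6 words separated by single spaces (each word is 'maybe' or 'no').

Start: bits=000000000000000
Op 1: insert eel -> sets bits 7 9 10 -> bits=000000010110000
Op 2: insert ant -> sets bits 8 10 11 -> bits=000000011111000
Op 3: query bat -> checks bit7=1, bit10=1, bit12=0 (has a 0) -> no
Op 4: query ant -> checks bit8=1, bit10=1, bit11=1 (all 1) -> maybe
Op 5: insert bat -> sets bits 7 10 12 -> bits=000000011111100
Op 6: query ant -> checks bit8=1, bit10=1, bit11=1 (all 1) -> maybe
Op 7: query eel -> checks bit7=1, bit9=1, bit10=1 (all 1) -> maybe
Op 8: query eel -> checks bit7=1, bit9=1, bit10=1 (all 1) -> maybe
Op 9: insert ape -> sets bits 8 11 12 -> bits=000000011111100
Op 10: insert hen -> sets bits 8 12 14 -> bits=000000011111101
Op 11: query emu -> checks bit6=0, bit10=1, bit11=1 (has a 0) -> no
Query results in order: no maybe maybe maybe maybe no

Answer: no maybe maybe maybe maybe no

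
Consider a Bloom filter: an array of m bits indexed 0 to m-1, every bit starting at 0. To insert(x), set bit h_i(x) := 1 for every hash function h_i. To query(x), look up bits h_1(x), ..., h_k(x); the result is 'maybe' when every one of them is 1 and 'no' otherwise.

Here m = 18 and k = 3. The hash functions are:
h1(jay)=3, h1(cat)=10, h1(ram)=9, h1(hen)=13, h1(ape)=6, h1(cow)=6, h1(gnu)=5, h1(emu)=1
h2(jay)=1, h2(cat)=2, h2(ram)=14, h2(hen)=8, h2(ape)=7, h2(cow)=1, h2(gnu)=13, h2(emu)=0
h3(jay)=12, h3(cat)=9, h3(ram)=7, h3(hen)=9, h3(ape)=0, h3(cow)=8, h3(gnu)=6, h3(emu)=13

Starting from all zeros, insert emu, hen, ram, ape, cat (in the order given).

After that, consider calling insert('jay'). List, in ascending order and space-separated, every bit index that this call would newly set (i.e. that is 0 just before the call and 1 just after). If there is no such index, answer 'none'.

Answer: 3 12

Derivation:
Start: bits=000000000000000000
After insert 'emu': sets bits 0 1 13 -> bits=110000000000010000
After insert 'hen': sets bits 8 9 13 -> bits=110000001100010000
After insert 'ram': sets bits 7 9 14 -> bits=110000011100011000
After insert 'ape': sets bits 0 6 7 -> bits=110000111100011000
After insert 'cat': sets bits 2 9 10 -> bits=111000111110011000
insert 'jay' would touch bits 1 3 12; currently bit1=1, bit3=0, bit12=0
Bits that are 0 among those (would change 0->1): 3 12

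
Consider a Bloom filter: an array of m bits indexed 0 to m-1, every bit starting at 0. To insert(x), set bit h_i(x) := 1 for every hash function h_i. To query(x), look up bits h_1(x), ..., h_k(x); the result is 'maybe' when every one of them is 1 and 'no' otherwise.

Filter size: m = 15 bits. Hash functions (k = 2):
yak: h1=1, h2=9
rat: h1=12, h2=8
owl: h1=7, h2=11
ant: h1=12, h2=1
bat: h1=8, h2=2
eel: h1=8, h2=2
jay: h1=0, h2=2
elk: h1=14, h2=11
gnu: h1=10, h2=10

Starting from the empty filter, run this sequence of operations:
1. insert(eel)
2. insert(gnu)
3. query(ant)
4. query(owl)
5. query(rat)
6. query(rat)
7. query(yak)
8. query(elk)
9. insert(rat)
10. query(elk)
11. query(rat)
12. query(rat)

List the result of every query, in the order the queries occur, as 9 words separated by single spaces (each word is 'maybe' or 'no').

Answer: no no no no no no no maybe maybe

Derivation:
Start: bits=000000000000000
Op 1: insert eel -> sets bits 2 8 -> bits=001000001000000
Op 2: insert gnu -> sets bits 10 -> bits=001000001010000
Op 3: query ant -> checks bit1=0, bit12=0 (has a 0) -> no
Op 4: query owl -> checks bit7=0, bit11=0 (has a 0) -> no
Op 5: query rat -> checks bit8=1, bit12=0 (has a 0) -> no
Op 6: query rat -> checks bit8=1, bit12=0 (has a 0) -> no
Op 7: query yak -> checks bit1=0, bit9=0 (has a 0) -> no
Op 8: query elk -> checks bit11=0, bit14=0 (has a 0) -> no
Op 9: insert rat -> sets bits 8 12 -> bits=001000001010100
Op 10: query elk -> checks bit11=0, bit14=0 (has a 0) -> no
Op 11: query rat -> checks bit8=1, bit12=1 (all 1) -> maybe
Op 12: query rat -> checks bit8=1, bit12=1 (all 1) -> maybe
Query results in order: no no no no no no no maybe maybe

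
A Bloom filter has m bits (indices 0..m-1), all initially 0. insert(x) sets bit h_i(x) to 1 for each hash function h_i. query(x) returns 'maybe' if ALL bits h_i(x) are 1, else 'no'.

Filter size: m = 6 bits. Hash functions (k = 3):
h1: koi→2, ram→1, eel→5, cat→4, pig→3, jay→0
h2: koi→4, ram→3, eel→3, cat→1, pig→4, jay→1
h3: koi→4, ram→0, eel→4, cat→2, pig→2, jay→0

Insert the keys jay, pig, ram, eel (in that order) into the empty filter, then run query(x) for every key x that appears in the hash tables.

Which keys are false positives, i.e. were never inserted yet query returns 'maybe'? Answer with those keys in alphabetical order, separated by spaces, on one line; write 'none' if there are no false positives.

Answer: cat koi

Derivation:
Start: bits=000000
After insert 'jay': sets bits 0 1 -> bits=110000
After insert 'pig': sets bits 2 3 4 -> bits=111110
After insert 'ram': sets bits 0 1 3 -> bits=111110
After insert 'eel': sets bits 3 4 5 -> bits=111111
Not inserted: cat koi — query each against bits=111111:
query cat: checks bit1=1, bit2=1, bit4=1 (all 1) -> maybe => FALSE POSITIVE
query koi: checks bit2=1, bit4=1 (all 1) -> maybe => FALSE POSITIVE
False positives (alphabetical): cat koi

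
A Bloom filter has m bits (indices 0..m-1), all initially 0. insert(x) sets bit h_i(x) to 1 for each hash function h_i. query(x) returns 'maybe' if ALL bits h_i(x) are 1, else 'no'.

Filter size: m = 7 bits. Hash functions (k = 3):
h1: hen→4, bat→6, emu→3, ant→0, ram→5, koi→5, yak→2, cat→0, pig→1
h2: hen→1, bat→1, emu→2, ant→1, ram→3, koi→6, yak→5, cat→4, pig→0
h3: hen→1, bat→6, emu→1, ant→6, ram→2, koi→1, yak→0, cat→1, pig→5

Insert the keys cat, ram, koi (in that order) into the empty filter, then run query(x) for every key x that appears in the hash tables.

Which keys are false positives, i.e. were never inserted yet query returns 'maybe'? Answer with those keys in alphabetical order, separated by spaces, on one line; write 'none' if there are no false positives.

Start: bits=0000000
After insert 'cat': sets bits 0 1 4 -> bits=1100100
After insert 'ram': sets bits 2 3 5 -> bits=1111110
After insert 'koi': sets bits 1 5 6 -> bits=1111111
Not inserted: ant bat emu hen pig yak — query each against bits=1111111:
query ant: checks bit0=1, bit1=1, bit6=1 (all 1) -> maybe => FALSE POSITIVE
query bat: checks bit1=1, bit6=1 (all 1) -> maybe => FALSE POSITIVE
query emu: checks bit1=1, bit2=1, bit3=1 (all 1) -> maybe => FALSE POSITIVE
query hen: checks bit1=1, bit4=1 (all 1) -> maybe => FALSE POSITIVE
query pig: checks bit0=1, bit1=1, bit5=1 (all 1) -> maybe => FALSE POSITIVE
query yak: checks bit0=1, bit2=1, bit5=1 (all 1) -> maybe => FALSE POSITIVE
False positives (alphabetical): ant bat emu hen pig yak

Answer: ant bat emu hen pig yak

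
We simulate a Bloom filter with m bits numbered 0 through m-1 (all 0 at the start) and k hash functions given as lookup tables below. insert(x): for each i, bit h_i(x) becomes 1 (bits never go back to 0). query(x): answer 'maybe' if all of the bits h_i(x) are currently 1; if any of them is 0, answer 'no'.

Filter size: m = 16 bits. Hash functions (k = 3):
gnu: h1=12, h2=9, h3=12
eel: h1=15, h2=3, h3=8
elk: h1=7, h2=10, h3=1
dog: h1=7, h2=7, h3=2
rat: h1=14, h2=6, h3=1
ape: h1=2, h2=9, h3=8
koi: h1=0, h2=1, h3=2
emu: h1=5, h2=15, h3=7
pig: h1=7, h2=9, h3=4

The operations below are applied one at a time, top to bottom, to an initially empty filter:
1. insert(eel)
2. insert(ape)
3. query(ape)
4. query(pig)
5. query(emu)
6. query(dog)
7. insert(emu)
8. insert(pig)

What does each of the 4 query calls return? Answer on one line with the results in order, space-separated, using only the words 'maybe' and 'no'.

Answer: maybe no no no

Derivation:
Start: bits=0000000000000000
Op 1: insert eel -> sets bits 3 8 15 -> bits=0001000010000001
Op 2: insert ape -> sets bits 2 8 9 -> bits=0011000011000001
Op 3: query ape -> checks bit2=1, bit8=1, bit9=1 (all 1) -> maybe
Op 4: query pig -> checks bit4=0, bit7=0, bit9=1 (has a 0) -> no
Op 5: query emu -> checks bit5=0, bit7=0, bit15=1 (has a 0) -> no
Op 6: query dog -> checks bit2=1, bit7=0 (has a 0) -> no
Op 7: insert emu -> sets bits 5 7 15 -> bits=0011010111000001
Op 8: insert pig -> sets bits 4 7 9 -> bits=0011110111000001
Query results in order: maybe no no no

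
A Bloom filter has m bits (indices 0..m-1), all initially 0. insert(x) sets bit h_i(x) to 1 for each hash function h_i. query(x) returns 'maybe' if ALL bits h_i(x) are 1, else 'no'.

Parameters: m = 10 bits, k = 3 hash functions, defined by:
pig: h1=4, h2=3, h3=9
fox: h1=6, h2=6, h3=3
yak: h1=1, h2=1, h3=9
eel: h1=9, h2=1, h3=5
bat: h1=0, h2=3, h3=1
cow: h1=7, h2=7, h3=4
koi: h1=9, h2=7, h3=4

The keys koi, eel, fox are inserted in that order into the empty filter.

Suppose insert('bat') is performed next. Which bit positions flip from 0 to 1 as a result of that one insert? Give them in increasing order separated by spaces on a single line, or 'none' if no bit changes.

Answer: 0

Derivation:
Start: bits=0000000000
After insert 'koi': sets bits 4 7 9 -> bits=0000100101
After insert 'eel': sets bits 1 5 9 -> bits=0100110101
After insert 'fox': sets bits 3 6 -> bits=0101111101
insert 'bat' would touch bits 0 1 3; currently bit0=0, bit1=1, bit3=1
Bits that are 0 among those (would change 0->1): 0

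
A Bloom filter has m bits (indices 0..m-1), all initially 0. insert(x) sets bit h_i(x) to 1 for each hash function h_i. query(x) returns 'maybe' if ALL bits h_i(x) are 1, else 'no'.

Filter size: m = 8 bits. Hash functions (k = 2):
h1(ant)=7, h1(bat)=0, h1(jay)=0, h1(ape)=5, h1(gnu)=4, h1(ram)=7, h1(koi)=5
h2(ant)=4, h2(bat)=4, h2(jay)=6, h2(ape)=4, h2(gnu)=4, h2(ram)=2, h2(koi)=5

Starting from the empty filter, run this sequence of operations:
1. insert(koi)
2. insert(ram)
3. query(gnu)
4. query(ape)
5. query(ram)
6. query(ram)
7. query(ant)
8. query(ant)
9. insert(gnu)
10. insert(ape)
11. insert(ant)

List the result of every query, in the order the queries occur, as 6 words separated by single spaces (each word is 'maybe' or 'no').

Answer: no no maybe maybe no no

Derivation:
Start: bits=00000000
Op 1: insert koi -> sets bits 5 -> bits=00000100
Op 2: insert ram -> sets bits 2 7 -> bits=00100101
Op 3: query gnu -> checks bit4=0 (has a 0) -> no
Op 4: query ape -> checks bit4=0, bit5=1 (has a 0) -> no
Op 5: query ram -> checks bit2=1, bit7=1 (all 1) -> maybe
Op 6: query ram -> checks bit2=1, bit7=1 (all 1) -> maybe
Op 7: query ant -> checks bit4=0, bit7=1 (has a 0) -> no
Op 8: query ant -> checks bit4=0, bit7=1 (has a 0) -> no
Op 9: insert gnu -> sets bits 4 -> bits=00101101
Op 10: insert ape -> sets bits 4 5 -> bits=00101101
Op 11: insert ant -> sets bits 4 7 -> bits=00101101
Query results in order: no no maybe maybe no no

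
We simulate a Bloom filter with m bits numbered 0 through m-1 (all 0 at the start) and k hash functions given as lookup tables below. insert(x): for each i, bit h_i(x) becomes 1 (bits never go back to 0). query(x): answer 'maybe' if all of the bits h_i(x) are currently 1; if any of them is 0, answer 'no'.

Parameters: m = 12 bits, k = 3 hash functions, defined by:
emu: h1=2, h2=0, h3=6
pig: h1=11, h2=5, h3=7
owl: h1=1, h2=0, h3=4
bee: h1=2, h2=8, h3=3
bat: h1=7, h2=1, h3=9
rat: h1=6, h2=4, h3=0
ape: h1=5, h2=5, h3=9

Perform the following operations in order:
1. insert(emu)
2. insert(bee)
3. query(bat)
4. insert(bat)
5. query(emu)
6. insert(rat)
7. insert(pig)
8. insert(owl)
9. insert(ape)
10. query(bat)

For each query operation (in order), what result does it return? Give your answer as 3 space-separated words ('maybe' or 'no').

Answer: no maybe maybe

Derivation:
Start: bits=000000000000
Op 1: insert emu -> sets bits 0 2 6 -> bits=101000100000
Op 2: insert bee -> sets bits 2 3 8 -> bits=101100101000
Op 3: query bat -> checks bit1=0, bit7=0, bit9=0 (has a 0) -> no
Op 4: insert bat -> sets bits 1 7 9 -> bits=111100111100
Op 5: query emu -> checks bit0=1, bit2=1, bit6=1 (all 1) -> maybe
Op 6: insert rat -> sets bits 0 4 6 -> bits=111110111100
Op 7: insert pig -> sets bits 5 7 11 -> bits=111111111101
Op 8: insert owl -> sets bits 0 1 4 -> bits=111111111101
Op 9: insert ape -> sets bits 5 9 -> bits=111111111101
Op 10: query bat -> checks bit1=1, bit7=1, bit9=1 (all 1) -> maybe
Query results in order: no maybe maybe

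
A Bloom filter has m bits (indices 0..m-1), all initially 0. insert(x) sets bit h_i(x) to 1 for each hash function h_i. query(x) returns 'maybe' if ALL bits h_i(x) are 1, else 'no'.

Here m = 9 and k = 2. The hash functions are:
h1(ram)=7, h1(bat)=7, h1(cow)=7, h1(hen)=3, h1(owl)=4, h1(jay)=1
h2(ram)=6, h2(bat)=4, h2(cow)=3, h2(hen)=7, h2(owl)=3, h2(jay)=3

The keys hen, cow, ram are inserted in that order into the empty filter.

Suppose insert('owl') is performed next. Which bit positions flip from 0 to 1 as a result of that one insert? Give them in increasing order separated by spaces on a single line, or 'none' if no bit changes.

Answer: 4

Derivation:
Start: bits=000000000
After insert 'hen': sets bits 3 7 -> bits=000100010
After insert 'cow': sets bits 3 7 -> bits=000100010
After insert 'ram': sets bits 6 7 -> bits=000100110
insert 'owl' would touch bits 3 4; currently bit3=1, bit4=0
Bits that are 0 among those (would change 0->1): 4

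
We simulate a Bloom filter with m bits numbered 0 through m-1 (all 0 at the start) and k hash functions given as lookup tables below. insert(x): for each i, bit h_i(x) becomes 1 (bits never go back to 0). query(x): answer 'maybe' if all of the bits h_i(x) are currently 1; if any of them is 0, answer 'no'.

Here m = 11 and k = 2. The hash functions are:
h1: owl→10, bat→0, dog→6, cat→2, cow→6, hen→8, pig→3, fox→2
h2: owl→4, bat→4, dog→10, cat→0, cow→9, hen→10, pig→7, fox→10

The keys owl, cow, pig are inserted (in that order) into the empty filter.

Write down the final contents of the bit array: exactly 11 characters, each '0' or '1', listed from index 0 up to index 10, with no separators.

Answer: 00011011011

Derivation:
Start: bits=00000000000
After insert 'owl': sets bits 4 10 -> bits=00001000001
After insert 'cow': sets bits 6 9 -> bits=00001010011
After insert 'pig': sets bits 3 7 -> bits=00011011011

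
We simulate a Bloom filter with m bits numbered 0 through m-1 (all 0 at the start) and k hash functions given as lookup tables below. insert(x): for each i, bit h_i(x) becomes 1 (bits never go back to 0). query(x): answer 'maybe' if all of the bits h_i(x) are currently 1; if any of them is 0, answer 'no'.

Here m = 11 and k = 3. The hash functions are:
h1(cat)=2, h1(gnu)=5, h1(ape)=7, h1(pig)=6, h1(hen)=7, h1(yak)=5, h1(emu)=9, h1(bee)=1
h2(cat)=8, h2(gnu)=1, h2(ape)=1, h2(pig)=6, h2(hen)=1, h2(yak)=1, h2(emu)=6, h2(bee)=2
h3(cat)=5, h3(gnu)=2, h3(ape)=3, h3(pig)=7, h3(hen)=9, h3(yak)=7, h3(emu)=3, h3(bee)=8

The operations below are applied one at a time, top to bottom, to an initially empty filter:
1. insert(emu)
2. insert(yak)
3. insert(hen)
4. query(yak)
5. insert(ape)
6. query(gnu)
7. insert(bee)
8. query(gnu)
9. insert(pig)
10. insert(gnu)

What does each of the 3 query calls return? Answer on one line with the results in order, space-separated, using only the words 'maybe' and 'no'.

Answer: maybe no maybe

Derivation:
Start: bits=00000000000
Op 1: insert emu -> sets bits 3 6 9 -> bits=00010010010
Op 2: insert yak -> sets bits 1 5 7 -> bits=01010111010
Op 3: insert hen -> sets bits 1 7 9 -> bits=01010111010
Op 4: query yak -> checks bit1=1, bit5=1, bit7=1 (all 1) -> maybe
Op 5: insert ape -> sets bits 1 3 7 -> bits=01010111010
Op 6: query gnu -> checks bit1=1, bit2=0, bit5=1 (has a 0) -> no
Op 7: insert bee -> sets bits 1 2 8 -> bits=01110111110
Op 8: query gnu -> checks bit1=1, bit2=1, bit5=1 (all 1) -> maybe
Op 9: insert pig -> sets bits 6 7 -> bits=01110111110
Op 10: insert gnu -> sets bits 1 2 5 -> bits=01110111110
Query results in order: maybe no maybe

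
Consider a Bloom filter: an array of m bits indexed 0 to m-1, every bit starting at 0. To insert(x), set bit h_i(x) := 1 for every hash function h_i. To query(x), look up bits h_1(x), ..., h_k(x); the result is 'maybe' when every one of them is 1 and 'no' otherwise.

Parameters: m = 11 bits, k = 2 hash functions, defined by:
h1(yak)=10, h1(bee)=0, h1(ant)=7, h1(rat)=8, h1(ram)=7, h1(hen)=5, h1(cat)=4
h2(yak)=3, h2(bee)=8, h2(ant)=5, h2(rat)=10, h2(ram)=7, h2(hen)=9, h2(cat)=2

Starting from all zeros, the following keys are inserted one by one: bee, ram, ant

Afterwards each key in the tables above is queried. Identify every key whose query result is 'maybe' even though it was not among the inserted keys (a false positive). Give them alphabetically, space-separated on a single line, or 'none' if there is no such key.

Start: bits=00000000000
After insert 'bee': sets bits 0 8 -> bits=10000000100
After insert 'ram': sets bits 7 -> bits=10000001100
After insert 'ant': sets bits 5 7 -> bits=10000101100
Not inserted: cat hen rat yak — query each against bits=10000101100:
query cat: checks bit2=0, bit4=0 (has a 0) -> no => not a false positive
query hen: checks bit5=1, bit9=0 (has a 0) -> no => not a false positive
query rat: checks bit8=1, bit10=0 (has a 0) -> no => not a false positive
query yak: checks bit3=0, bit10=0 (has a 0) -> no => not a false positive
False positives (alphabetical): none

Answer: none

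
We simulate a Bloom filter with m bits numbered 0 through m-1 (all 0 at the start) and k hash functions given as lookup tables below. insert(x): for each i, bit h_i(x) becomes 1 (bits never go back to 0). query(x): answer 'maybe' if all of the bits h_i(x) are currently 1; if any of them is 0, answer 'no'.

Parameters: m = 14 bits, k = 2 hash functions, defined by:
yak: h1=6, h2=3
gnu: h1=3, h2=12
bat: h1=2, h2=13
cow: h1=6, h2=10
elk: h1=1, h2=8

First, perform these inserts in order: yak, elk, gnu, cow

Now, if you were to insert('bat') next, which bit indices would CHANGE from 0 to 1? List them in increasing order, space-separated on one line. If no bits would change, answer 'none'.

Start: bits=00000000000000
After insert 'yak': sets bits 3 6 -> bits=00010010000000
After insert 'elk': sets bits 1 8 -> bits=01010010100000
After insert 'gnu': sets bits 3 12 -> bits=01010010100010
After insert 'cow': sets bits 6 10 -> bits=01010010101010
insert 'bat' would touch bits 2 13; currently bit2=0, bit13=0
Bits that are 0 among those (would change 0->1): 2 13

Answer: 2 13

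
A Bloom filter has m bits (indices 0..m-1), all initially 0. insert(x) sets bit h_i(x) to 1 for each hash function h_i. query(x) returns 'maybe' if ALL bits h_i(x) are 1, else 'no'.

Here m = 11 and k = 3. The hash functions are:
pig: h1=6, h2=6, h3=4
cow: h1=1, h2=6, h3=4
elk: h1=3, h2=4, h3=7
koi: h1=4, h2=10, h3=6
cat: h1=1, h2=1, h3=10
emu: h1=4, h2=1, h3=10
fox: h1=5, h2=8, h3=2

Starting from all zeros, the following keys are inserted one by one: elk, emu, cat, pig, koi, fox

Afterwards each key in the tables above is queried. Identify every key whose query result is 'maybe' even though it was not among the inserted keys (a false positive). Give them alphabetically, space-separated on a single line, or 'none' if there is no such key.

Start: bits=00000000000
After insert 'elk': sets bits 3 4 7 -> bits=00011001000
After insert 'emu': sets bits 1 4 10 -> bits=01011001001
After insert 'cat': sets bits 1 10 -> bits=01011001001
After insert 'pig': sets bits 4 6 -> bits=01011011001
After insert 'koi': sets bits 4 6 10 -> bits=01011011001
After insert 'fox': sets bits 2 5 8 -> bits=01111111101
Not inserted: cow — query each against bits=01111111101:
query cow: checks bit1=1, bit4=1, bit6=1 (all 1) -> maybe => FALSE POSITIVE
False positives (alphabetical): cow

Answer: cow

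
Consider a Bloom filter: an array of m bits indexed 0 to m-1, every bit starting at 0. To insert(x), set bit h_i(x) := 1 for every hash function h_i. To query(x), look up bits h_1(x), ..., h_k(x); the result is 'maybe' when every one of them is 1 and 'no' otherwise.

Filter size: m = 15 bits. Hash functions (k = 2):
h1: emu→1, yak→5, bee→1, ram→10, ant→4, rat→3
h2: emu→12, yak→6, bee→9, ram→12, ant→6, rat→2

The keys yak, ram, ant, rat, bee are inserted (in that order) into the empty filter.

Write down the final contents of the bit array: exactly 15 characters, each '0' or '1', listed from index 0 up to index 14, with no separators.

Start: bits=000000000000000
After insert 'yak': sets bits 5 6 -> bits=000001100000000
After insert 'ram': sets bits 10 12 -> bits=000001100010100
After insert 'ant': sets bits 4 6 -> bits=000011100010100
After insert 'rat': sets bits 2 3 -> bits=001111100010100
After insert 'bee': sets bits 1 9 -> bits=011111100110100

Answer: 011111100110100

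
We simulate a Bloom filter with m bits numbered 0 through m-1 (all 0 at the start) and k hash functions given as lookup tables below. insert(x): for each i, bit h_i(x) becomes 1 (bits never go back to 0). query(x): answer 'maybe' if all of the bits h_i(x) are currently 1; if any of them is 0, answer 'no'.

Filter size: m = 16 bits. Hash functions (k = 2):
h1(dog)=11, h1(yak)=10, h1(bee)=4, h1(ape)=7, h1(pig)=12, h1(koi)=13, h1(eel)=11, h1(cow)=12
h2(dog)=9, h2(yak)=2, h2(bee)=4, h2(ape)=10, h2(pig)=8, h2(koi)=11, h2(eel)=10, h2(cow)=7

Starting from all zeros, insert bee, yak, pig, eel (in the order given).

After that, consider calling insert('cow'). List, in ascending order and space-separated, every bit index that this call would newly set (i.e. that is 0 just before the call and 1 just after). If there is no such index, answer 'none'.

Start: bits=0000000000000000
After insert 'bee': sets bits 4 -> bits=0000100000000000
After insert 'yak': sets bits 2 10 -> bits=0010100000100000
After insert 'pig': sets bits 8 12 -> bits=0010100010101000
After insert 'eel': sets bits 10 11 -> bits=0010100010111000
insert 'cow' would touch bits 7 12; currently bit7=0, bit12=1
Bits that are 0 among those (would change 0->1): 7

Answer: 7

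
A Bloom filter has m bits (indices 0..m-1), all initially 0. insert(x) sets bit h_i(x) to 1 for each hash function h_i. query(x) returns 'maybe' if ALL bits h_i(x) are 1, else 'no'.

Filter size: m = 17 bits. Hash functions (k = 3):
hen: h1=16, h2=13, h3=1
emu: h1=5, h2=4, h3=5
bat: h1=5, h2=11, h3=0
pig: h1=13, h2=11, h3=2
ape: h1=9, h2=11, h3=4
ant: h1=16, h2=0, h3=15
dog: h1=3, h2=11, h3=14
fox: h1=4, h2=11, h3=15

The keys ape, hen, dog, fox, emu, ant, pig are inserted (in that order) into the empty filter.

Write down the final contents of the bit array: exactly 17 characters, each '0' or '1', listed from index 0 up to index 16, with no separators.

Start: bits=00000000000000000
After insert 'ape': sets bits 4 9 11 -> bits=00001000010100000
After insert 'hen': sets bits 1 13 16 -> bits=01001000010101001
After insert 'dog': sets bits 3 11 14 -> bits=01011000010101101
After insert 'fox': sets bits 4 11 15 -> bits=01011000010101111
After insert 'emu': sets bits 4 5 -> bits=01011100010101111
After insert 'ant': sets bits 0 15 16 -> bits=11011100010101111
After insert 'pig': sets bits 2 11 13 -> bits=11111100010101111

Answer: 11111100010101111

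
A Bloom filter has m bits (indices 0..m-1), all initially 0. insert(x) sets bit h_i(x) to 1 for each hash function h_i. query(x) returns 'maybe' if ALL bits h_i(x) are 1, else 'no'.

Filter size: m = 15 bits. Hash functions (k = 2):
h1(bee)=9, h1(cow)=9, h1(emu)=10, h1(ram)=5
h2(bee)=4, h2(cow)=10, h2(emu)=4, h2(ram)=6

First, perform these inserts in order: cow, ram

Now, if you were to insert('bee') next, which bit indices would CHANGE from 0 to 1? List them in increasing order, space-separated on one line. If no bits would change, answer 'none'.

Start: bits=000000000000000
After insert 'cow': sets bits 9 10 -> bits=000000000110000
After insert 'ram': sets bits 5 6 -> bits=000001100110000
insert 'bee' would touch bits 4 9; currently bit4=0, bit9=1
Bits that are 0 among those (would change 0->1): 4

Answer: 4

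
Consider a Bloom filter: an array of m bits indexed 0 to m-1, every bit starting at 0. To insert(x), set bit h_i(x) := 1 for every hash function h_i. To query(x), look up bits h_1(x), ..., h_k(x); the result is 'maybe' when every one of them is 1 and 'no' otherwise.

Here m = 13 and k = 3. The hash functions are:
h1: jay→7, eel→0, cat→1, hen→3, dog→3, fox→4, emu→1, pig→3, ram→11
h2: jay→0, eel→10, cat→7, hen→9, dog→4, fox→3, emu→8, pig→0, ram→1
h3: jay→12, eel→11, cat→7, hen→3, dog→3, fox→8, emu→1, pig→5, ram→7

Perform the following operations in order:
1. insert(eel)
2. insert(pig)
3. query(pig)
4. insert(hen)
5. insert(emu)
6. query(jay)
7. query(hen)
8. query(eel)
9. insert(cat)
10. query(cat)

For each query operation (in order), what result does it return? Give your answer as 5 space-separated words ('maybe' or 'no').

Answer: maybe no maybe maybe maybe

Derivation:
Start: bits=0000000000000
Op 1: insert eel -> sets bits 0 10 11 -> bits=1000000000110
Op 2: insert pig -> sets bits 0 3 5 -> bits=1001010000110
Op 3: query pig -> checks bit0=1, bit3=1, bit5=1 (all 1) -> maybe
Op 4: insert hen -> sets bits 3 9 -> bits=1001010001110
Op 5: insert emu -> sets bits 1 8 -> bits=1101010011110
Op 6: query jay -> checks bit0=1, bit7=0, bit12=0 (has a 0) -> no
Op 7: query hen -> checks bit3=1, bit9=1 (all 1) -> maybe
Op 8: query eel -> checks bit0=1, bit10=1, bit11=1 (all 1) -> maybe
Op 9: insert cat -> sets bits 1 7 -> bits=1101010111110
Op 10: query cat -> checks bit1=1, bit7=1 (all 1) -> maybe
Query results in order: maybe no maybe maybe maybe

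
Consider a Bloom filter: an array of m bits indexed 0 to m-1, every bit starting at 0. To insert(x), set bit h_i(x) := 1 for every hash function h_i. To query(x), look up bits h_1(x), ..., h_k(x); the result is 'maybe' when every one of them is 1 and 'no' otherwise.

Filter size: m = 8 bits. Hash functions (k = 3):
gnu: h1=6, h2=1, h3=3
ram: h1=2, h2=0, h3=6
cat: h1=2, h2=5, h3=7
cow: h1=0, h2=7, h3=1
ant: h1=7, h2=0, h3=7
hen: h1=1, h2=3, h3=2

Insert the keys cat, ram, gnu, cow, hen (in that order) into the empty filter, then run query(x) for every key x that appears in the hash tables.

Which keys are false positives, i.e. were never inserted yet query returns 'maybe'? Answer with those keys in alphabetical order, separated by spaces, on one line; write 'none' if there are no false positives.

Answer: ant

Derivation:
Start: bits=00000000
After insert 'cat': sets bits 2 5 7 -> bits=00100101
After insert 'ram': sets bits 0 2 6 -> bits=10100111
After insert 'gnu': sets bits 1 3 6 -> bits=11110111
After insert 'cow': sets bits 0 1 7 -> bits=11110111
After insert 'hen': sets bits 1 2 3 -> bits=11110111
Not inserted: ant — query each against bits=11110111:
query ant: checks bit0=1, bit7=1 (all 1) -> maybe => FALSE POSITIVE
False positives (alphabetical): ant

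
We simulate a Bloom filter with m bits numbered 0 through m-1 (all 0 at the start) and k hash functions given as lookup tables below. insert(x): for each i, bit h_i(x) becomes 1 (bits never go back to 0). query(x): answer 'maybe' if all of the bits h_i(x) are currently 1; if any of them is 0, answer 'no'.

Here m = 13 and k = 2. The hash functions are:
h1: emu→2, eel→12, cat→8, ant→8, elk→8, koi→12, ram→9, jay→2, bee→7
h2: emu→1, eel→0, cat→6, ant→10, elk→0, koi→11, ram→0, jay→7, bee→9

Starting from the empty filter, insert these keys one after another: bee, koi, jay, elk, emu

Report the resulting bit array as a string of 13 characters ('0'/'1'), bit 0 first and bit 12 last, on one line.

Start: bits=0000000000000
After insert 'bee': sets bits 7 9 -> bits=0000000101000
After insert 'koi': sets bits 11 12 -> bits=0000000101011
After insert 'jay': sets bits 2 7 -> bits=0010000101011
After insert 'elk': sets bits 0 8 -> bits=1010000111011
After insert 'emu': sets bits 1 2 -> bits=1110000111011

Answer: 1110000111011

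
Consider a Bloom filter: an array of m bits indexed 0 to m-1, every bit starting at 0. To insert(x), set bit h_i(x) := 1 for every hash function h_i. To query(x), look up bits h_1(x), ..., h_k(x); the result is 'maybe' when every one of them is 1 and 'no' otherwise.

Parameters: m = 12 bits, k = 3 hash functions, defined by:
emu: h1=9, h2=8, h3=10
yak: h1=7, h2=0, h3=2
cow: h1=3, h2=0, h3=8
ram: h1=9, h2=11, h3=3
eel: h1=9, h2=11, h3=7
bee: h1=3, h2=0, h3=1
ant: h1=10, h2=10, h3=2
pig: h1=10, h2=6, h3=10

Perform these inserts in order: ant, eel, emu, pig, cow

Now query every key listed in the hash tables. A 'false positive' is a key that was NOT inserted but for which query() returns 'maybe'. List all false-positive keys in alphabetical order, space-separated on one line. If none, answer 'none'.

Start: bits=000000000000
After insert 'ant': sets bits 2 10 -> bits=001000000010
After insert 'eel': sets bits 7 9 11 -> bits=001000010111
After insert 'emu': sets bits 8 9 10 -> bits=001000011111
After insert 'pig': sets bits 6 10 -> bits=001000111111
After insert 'cow': sets bits 0 3 8 -> bits=101100111111
Not inserted: bee ram yak — query each against bits=101100111111:
query bee: checks bit0=1, bit1=0, bit3=1 (has a 0) -> no => not a false positive
query ram: checks bit3=1, bit9=1, bit11=1 (all 1) -> maybe => FALSE POSITIVE
query yak: checks bit0=1, bit2=1, bit7=1 (all 1) -> maybe => FALSE POSITIVE
False positives (alphabetical): ram yak

Answer: ram yak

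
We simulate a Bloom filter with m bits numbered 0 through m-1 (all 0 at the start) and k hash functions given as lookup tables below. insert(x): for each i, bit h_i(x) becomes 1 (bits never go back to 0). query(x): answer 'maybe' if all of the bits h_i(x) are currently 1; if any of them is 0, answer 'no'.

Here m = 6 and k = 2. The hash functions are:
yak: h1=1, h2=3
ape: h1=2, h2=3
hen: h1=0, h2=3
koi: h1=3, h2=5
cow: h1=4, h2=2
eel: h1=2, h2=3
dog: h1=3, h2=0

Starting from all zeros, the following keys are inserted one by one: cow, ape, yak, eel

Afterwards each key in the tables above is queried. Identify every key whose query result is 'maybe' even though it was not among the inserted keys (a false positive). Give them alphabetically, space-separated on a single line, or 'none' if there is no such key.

Start: bits=000000
After insert 'cow': sets bits 2 4 -> bits=001010
After insert 'ape': sets bits 2 3 -> bits=001110
After insert 'yak': sets bits 1 3 -> bits=011110
After insert 'eel': sets bits 2 3 -> bits=011110
Not inserted: dog hen koi — query each against bits=011110:
query dog: checks bit0=0, bit3=1 (has a 0) -> no => not a false positive
query hen: checks bit0=0, bit3=1 (has a 0) -> no => not a false positive
query koi: checks bit3=1, bit5=0 (has a 0) -> no => not a false positive
False positives (alphabetical): none

Answer: none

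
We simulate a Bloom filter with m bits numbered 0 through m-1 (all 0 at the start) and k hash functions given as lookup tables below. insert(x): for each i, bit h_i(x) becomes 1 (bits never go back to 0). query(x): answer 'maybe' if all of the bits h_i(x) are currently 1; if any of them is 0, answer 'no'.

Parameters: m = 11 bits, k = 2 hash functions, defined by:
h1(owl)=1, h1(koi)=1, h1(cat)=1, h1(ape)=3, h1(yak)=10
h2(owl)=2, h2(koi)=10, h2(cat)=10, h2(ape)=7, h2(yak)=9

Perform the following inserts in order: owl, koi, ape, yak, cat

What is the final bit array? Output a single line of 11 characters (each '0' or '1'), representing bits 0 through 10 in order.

Answer: 01110001011

Derivation:
Start: bits=00000000000
After insert 'owl': sets bits 1 2 -> bits=01100000000
After insert 'koi': sets bits 1 10 -> bits=01100000001
After insert 'ape': sets bits 3 7 -> bits=01110001001
After insert 'yak': sets bits 9 10 -> bits=01110001011
After insert 'cat': sets bits 1 10 -> bits=01110001011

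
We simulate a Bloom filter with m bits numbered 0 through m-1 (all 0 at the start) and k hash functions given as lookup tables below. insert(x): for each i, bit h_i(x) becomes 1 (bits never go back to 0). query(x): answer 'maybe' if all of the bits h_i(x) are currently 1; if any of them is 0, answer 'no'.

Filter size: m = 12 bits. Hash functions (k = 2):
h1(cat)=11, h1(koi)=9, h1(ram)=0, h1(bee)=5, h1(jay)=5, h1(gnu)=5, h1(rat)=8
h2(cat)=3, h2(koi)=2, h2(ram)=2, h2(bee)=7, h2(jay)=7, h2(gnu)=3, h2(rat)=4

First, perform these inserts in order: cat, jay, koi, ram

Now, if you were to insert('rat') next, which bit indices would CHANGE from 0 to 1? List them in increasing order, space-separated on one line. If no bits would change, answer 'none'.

Start: bits=000000000000
After insert 'cat': sets bits 3 11 -> bits=000100000001
After insert 'jay': sets bits 5 7 -> bits=000101010001
After insert 'koi': sets bits 2 9 -> bits=001101010101
After insert 'ram': sets bits 0 2 -> bits=101101010101
insert 'rat' would touch bits 4 8; currently bit4=0, bit8=0
Bits that are 0 among those (would change 0->1): 4 8

Answer: 4 8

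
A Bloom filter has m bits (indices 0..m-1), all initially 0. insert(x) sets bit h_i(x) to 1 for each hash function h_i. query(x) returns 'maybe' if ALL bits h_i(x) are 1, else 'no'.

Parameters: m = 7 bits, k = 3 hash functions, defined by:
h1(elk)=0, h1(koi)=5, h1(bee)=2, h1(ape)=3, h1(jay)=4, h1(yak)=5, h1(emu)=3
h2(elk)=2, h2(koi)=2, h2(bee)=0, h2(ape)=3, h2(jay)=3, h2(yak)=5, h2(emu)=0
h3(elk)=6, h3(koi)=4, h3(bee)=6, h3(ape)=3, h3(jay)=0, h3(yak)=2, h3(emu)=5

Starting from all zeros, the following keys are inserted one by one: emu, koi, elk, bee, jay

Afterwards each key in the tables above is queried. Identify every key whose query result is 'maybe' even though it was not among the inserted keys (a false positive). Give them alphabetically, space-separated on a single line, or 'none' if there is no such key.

Start: bits=0000000
After insert 'emu': sets bits 0 3 5 -> bits=1001010
After insert 'koi': sets bits 2 4 5 -> bits=1011110
After insert 'elk': sets bits 0 2 6 -> bits=1011111
After insert 'bee': sets bits 0 2 6 -> bits=1011111
After insert 'jay': sets bits 0 3 4 -> bits=1011111
Not inserted: ape yak — query each against bits=1011111:
query ape: checks bit3=1 (all 1) -> maybe => FALSE POSITIVE
query yak: checks bit2=1, bit5=1 (all 1) -> maybe => FALSE POSITIVE
False positives (alphabetical): ape yak

Answer: ape yak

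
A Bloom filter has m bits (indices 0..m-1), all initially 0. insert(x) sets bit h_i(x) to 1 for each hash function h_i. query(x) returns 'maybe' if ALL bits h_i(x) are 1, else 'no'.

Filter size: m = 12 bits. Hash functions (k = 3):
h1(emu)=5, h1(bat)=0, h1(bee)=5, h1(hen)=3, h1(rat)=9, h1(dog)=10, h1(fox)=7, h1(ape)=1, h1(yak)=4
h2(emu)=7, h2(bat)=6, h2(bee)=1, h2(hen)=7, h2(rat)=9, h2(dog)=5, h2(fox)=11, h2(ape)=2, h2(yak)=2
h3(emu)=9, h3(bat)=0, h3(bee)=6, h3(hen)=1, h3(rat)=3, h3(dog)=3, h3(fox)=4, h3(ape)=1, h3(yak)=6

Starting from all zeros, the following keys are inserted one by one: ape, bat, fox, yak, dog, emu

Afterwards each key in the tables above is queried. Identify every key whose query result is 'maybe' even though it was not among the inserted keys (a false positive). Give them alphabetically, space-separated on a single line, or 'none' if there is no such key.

Start: bits=000000000000
After insert 'ape': sets bits 1 2 -> bits=011000000000
After insert 'bat': sets bits 0 6 -> bits=111000100000
After insert 'fox': sets bits 4 7 11 -> bits=111010110001
After insert 'yak': sets bits 2 4 6 -> bits=111010110001
After insert 'dog': sets bits 3 5 10 -> bits=111111110011
After insert 'emu': sets bits 5 7 9 -> bits=111111110111
Not inserted: bee hen rat — query each against bits=111111110111:
query bee: checks bit1=1, bit5=1, bit6=1 (all 1) -> maybe => FALSE POSITIVE
query hen: checks bit1=1, bit3=1, bit7=1 (all 1) -> maybe => FALSE POSITIVE
query rat: checks bit3=1, bit9=1 (all 1) -> maybe => FALSE POSITIVE
False positives (alphabetical): bee hen rat

Answer: bee hen rat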